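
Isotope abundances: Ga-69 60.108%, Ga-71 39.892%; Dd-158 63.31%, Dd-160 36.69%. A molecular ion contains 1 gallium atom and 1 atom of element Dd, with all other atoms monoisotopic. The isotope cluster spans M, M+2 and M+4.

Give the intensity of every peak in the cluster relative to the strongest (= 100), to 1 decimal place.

80.4 : 100.0 : 30.9

Gallium pattern (n=1): 0.60108 : 0.39892
Element Dd pattern (n=1): 0.6331 : 0.3669
Convolve the two distributions (both contribute in 2-u steps):
  M: 0.60108×0.6331 = 0.380544
  M+2: 0.60108×0.3669 + 0.39892×0.6331 = 0.473093
  M+4: 0.39892×0.3669 = 0.146364
Scale to base peak (0.473093) = 100: 80.4 : 100.0 : 30.9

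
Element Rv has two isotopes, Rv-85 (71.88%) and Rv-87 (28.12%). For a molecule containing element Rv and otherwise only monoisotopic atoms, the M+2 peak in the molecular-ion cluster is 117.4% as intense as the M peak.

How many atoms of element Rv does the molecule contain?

3

The M+2/M ratio from n Rv atoms is n · q/p = n · 0.2812/0.7188.
n = 1.174 × 0.7188/0.2812 = 3.00 ≈ 3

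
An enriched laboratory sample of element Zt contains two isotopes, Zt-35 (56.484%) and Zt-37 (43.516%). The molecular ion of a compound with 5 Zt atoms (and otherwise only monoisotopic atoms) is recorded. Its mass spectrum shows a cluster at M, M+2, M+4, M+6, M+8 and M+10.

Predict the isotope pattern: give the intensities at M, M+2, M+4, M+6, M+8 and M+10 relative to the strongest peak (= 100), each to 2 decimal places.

The 5 Zt atoms are independent, so intensities follow the terms of (0.56484 + 0.43516)^5.
P(M) = 0.56484^5 = 0.057495
P(M+2) = 5 × 0.56484^4 × 0.43516^1 = 0.221473
P(M+4) = 10 × 0.56484^3 × 0.43516^2 = 0.341251
P(M+6) = 10 × 0.56484^2 × 0.43516^3 = 0.262904
P(M+8) = 5 × 0.56484^1 × 0.43516^4 = 0.101272
P(M+10) = 0.43516^5 = 0.015604
The M+4 peak is largest (0.341251); scaling to 100 gives 16.85 : 64.90 : 100.00 : 77.04 : 29.68 : 4.57.

16.85 : 64.90 : 100.00 : 77.04 : 29.68 : 4.57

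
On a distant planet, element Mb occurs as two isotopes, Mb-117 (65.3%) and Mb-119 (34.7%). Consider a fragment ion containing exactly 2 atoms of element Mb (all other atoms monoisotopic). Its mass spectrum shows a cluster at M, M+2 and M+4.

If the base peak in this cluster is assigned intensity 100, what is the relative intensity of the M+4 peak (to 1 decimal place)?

26.6

(0.653 + 0.347)^2 gives M 0.4264, M+2 0.4532, M+4 0.1204; the largest is M+2.
P(M+2) = C(2,1) × 0.653^1 × 0.347^1 = 2 × 0.6530 × 0.3470 = 0.453182 (base)
P(M+4) = C(2,2) × 0.653^0 × 0.347^2 = 1 × 1.0000 × 0.120409 = 0.120409
Relative intensity = 0.120409 / 0.453182 × 100 = 26.6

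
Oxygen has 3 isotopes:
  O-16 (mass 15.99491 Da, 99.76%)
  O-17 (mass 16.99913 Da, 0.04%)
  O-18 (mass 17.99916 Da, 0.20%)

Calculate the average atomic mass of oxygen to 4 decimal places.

15.9993 Da

Ar = Σ fᵢ·mᵢ = 0.9976 × 15.99491 + 0.0004 × 16.99913 + 0.0020 × 17.99916
= 15.956522 + 0.006800 + 0.035998 = 15.999320 Da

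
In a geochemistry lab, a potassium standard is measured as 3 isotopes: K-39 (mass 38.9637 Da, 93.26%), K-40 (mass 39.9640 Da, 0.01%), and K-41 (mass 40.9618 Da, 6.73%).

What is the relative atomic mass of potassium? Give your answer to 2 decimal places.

39.10 Da

The abundance-weighted mean is 0.9326 × 38.9637 + 0.0001 × 39.9640 + 0.0673 × 40.9618
= 36.33755 + 0.00400 + 2.75673 = 39.09828 Da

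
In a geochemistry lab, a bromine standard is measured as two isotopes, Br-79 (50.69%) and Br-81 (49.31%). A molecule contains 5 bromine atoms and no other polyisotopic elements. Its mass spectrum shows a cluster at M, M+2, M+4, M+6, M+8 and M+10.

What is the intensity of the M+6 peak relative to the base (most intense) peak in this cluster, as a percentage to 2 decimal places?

97.28%

Binomial terms of (0.5069 + 0.4931)^5: M 0.0335, M+2 0.1628, M+4 0.3167, M+6 0.3081, M+8 0.1498, M+10 0.0292 → M+4 is the base peak.
P(M+4) = C(5,2) × 0.5069^3 × 0.4931^2 = 10 × 0.13024674 × 0.24314761 = 0.316692 (base)
P(M+6) = C(5,3) × 0.5069^2 × 0.4931^3 = 10 × 0.25694761 × 0.11989609 = 0.308070
Relative intensity = 0.308070 / 0.316692 × 100 = 97.28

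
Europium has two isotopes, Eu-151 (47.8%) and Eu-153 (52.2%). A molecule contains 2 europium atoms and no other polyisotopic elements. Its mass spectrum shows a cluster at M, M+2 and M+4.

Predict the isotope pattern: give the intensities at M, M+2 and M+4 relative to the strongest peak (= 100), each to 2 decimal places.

Expanding (0.478 + 0.522)^2:
P(M) = 0.478^2 = 0.228484
P(M+2) = 2 × 0.478^1 × 0.522^1 = 0.499032
P(M+4) = 0.522^2 = 0.272484
The M+2 peak is largest (0.499032); scaling to 100 gives 45.79 : 100.00 : 54.60.

45.79 : 100.00 : 54.60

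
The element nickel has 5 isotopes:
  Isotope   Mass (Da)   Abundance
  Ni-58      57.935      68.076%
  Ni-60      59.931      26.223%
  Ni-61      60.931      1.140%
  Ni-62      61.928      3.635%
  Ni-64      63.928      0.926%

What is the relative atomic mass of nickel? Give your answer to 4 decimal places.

58.6932 Da

The abundance-weighted mean is 0.68076 × 57.935 + 0.26223 × 59.931 + 0.01140 × 60.931 + 0.03635 × 61.928 + 0.00926 × 63.928
= 39.43983 + 15.71571 + 0.69461 + 2.25108 + 0.59197 = 58.69320 Da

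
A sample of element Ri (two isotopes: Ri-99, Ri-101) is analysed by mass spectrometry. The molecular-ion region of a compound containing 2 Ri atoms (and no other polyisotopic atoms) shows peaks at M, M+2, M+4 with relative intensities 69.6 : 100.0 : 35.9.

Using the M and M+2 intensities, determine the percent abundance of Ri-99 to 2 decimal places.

58.19%

Write p for the Ri-99 fraction. I(M+2)/I(M) = [C(2,1)·p^1·(1−p)] / p^2 = 2·(1−p)/p = 100.0/69.6 = 1.4368
(1−p)/p = 1.4368/2 = 0.7184  ⇒  p = 1/(1 + 0.7184) = 0.5819
Ri-99: 58.19%, Ri-101: 41.81%.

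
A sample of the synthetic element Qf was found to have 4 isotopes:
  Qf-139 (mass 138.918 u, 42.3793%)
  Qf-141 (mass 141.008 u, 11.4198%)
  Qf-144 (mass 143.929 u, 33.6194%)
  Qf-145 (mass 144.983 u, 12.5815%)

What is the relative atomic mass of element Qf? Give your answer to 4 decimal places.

Ar = Σ fᵢ·mᵢ = 0.423793 × 138.918 + 0.114198 × 141.008 + 0.336194 × 143.929 + 0.125815 × 144.983
= 58.87248 + 16.10283 + 48.38807 + 18.24104 = 141.60442 u

141.6044 u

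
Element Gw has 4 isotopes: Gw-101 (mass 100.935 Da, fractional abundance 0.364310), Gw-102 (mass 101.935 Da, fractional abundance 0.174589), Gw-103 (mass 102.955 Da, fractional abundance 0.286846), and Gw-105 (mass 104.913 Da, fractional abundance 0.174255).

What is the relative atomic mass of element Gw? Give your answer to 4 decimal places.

102.3822 Da

Ar = Σ fᵢ·mᵢ = 0.364310 × 100.935 + 0.174589 × 101.935 + 0.286846 × 102.955 + 0.174255 × 104.913
= 36.77163 + 17.79673 + 29.53223 + 18.28161 = 102.38220 Da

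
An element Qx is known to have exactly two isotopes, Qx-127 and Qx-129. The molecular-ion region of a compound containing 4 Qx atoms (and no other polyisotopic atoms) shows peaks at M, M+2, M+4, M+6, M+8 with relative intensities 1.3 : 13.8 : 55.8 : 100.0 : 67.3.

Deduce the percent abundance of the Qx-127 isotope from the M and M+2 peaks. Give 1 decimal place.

27.4%

If p is the fraction of Qx that is Qx-127, then I(M+2)/I(M) = [C(4,1)·p^3·(1−p)] / p^4 = 4·(1−p)/p = 13.8/1.3 = 10.6154
(1−p)/p = 10.6154/4 = 2.6538  ⇒  p = 1/(1 + 2.6538) = 0.2737
Qx-127: 27.4%, Qx-129: 72.6%.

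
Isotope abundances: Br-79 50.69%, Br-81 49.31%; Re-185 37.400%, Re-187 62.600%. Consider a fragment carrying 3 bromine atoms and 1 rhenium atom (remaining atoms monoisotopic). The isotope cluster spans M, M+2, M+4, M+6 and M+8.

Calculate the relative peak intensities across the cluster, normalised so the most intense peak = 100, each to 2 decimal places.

Bromine pattern (n=3): 0.13024674 : 0.3801026 : 0.36975457 : 0.11989609
Rhenium pattern (n=1): 0.3740 : 0.6260
Convolve the two distributions (both contribute in 2-u steps):
  M: 0.13024674×0.3740 = 0.048712
  M+2: 0.13024674×0.6260 + 0.3801026×0.3740 = 0.223693
  M+4: 0.3801026×0.6260 + 0.36975457×0.3740 = 0.376232
  M+6: 0.36975457×0.6260 + 0.11989609×0.3740 = 0.276307
  M+8: 0.11989609×0.6260 = 0.075055
Scale to base peak (0.376232) = 100: 12.95 : 59.46 : 100.00 : 73.44 : 19.95

12.95 : 59.46 : 100.00 : 73.44 : 19.95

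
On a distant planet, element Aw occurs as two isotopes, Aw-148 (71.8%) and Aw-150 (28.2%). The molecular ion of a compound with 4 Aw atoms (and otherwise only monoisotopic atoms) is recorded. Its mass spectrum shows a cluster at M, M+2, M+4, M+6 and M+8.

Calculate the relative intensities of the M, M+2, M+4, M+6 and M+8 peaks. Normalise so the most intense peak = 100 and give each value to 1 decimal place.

The 4 Aw atoms are independent, so intensities follow the terms of (0.718 + 0.282)^4.
P(M) = 0.718^4 = 0.265765
P(M+2) = 4 × 0.718^3 × 0.282^1 = 0.417525
P(M+4) = 6 × 0.718^2 × 0.282^2 = 0.245979
P(M+6) = 4 × 0.718^1 × 0.282^3 = 0.064407
P(M+8) = 0.282^4 = 0.006324
The M+2 peak is largest (0.417525); scaling to 100 gives 63.7 : 100.0 : 58.9 : 15.4 : 1.5.

63.7 : 100.0 : 58.9 : 15.4 : 1.5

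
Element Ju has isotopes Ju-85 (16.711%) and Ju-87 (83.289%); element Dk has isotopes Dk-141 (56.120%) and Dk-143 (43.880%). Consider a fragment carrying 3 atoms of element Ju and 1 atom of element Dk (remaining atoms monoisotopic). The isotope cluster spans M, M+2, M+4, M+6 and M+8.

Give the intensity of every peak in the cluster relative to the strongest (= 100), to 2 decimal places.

Element Ju pattern (n=3): 0.00466667 : 0.06977724 : 0.3477755 : 0.57778058
Element Dk pattern (n=1): 0.5612 : 0.4388
Convolve the two distributions (both contribute in 2-u steps):
  M: 0.00466667×0.5612 = 0.002619
  M+2: 0.00466667×0.4388 + 0.06977724×0.5612 = 0.041207
  M+4: 0.06977724×0.4388 + 0.3477755×0.5612 = 0.225790
  M+6: 0.3477755×0.4388 + 0.57778058×0.5612 = 0.476854
  M+8: 0.57778058×0.4388 = 0.253530
Scale to base peak (0.476854) = 100: 0.55 : 8.64 : 47.35 : 100.00 : 53.17

0.55 : 8.64 : 47.35 : 100.00 : 53.17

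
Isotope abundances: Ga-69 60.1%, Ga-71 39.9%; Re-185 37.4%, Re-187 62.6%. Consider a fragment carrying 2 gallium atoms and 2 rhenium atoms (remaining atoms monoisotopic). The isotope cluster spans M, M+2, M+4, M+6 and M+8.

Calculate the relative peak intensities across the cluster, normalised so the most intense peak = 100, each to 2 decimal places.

Gallium pattern (n=2): 0.361201 : 0.479598 : 0.159201
Rhenium pattern (n=2): 0.139876 : 0.468248 : 0.391876
Convolve the two distributions (both contribute in 2-u steps):
  M: 0.361201×0.139876 = 0.050523
  M+2: 0.361201×0.468248 + 0.479598×0.139876 = 0.236216
  M+4: 0.361201×0.391876 + 0.479598×0.468248 + 0.159201×0.139876 = 0.388385
  M+6: 0.479598×0.391876 + 0.159201×0.468248 = 0.262488
  M+8: 0.159201×0.391876 = 0.062387
Scale to base peak (0.388385) = 100: 13.01 : 60.82 : 100.00 : 67.58 : 16.06

13.01 : 60.82 : 100.00 : 67.58 : 16.06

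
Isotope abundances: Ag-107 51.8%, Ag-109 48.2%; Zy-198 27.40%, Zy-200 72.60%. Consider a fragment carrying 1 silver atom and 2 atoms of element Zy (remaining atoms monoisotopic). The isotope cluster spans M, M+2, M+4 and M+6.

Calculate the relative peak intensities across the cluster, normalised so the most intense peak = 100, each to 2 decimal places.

8.37 : 52.13 : 100.00 : 54.66

Silver pattern (n=1): 0.5180 : 0.4820
Element Zy pattern (n=2): 0.075076 : 0.397848 : 0.527076
Convolve the two distributions (both contribute in 2-u steps):
  M: 0.5180×0.075076 = 0.038889
  M+2: 0.5180×0.397848 + 0.4820×0.075076 = 0.242272
  M+4: 0.5180×0.527076 + 0.4820×0.397848 = 0.464788
  M+6: 0.4820×0.527076 = 0.254051
Scale to base peak (0.464788) = 100: 8.37 : 52.13 : 100.00 : 54.66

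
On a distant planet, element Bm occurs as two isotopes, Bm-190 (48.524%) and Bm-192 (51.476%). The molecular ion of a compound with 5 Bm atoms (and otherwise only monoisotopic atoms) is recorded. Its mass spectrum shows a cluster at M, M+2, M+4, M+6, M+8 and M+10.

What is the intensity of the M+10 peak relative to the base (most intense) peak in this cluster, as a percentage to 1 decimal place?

Binomial terms of (0.48524 + 0.51476)^5: M 0.0269, M+2 0.1427, M+4 0.3027, M+6 0.3212, M+8 0.1704, M+10 0.0361 → M+6 is the base peak.
P(M+6) = C(5,3) × 0.48524^2 × 0.51476^3 = 10 × 0.23545786 × 0.1364 = 0.321165 (base)
P(M+10) = C(5,5) × 0.48524^0 × 0.51476^5 = 1 × 1.0000 × 0.03614298 = 0.036143
Relative intensity = 0.036143 / 0.321165 × 100 = 11.3

11.3%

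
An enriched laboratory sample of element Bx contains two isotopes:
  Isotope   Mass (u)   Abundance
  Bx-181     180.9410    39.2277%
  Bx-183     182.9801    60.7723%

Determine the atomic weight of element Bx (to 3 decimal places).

Average mass = Σ (abundance × isotope mass) = 0.392277 × 180.9410 + 0.607723 × 182.9801
= 70.97899 + 111.20122 = 182.18021 u

182.180 u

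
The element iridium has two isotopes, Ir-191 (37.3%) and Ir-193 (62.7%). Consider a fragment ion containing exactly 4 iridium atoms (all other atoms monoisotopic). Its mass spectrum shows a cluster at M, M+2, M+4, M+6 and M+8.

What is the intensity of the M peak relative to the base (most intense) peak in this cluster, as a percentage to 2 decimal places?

5.26%

Binomial terms of (0.373 + 0.627)^4: M 0.0194, M+2 0.1302, M+4 0.3282, M+6 0.3678, M+8 0.1546 → M+6 is the base peak.
P(M+6) = C(4,3) × 0.373^1 × 0.627^3 = 4 × 0.3730 × 0.24649188 = 0.367766 (base)
P(M) = C(4,0) × 0.373^4 × 0.627^0 = 1 × 0.01935688 × 1.0000 = 0.019357
Relative intensity = 0.019357 / 0.367766 × 100 = 5.26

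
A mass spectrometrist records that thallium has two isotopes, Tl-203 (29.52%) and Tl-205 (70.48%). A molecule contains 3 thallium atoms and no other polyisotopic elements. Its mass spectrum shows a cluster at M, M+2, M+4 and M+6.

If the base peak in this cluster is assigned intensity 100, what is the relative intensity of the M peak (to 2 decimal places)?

5.85

Term probabilities: M 0.0257, M+2 0.1843, M+4 0.4399, M+6 0.3501. Base peak = M+4.
P(M+4) = C(3,2) × 0.2952^1 × 0.7048^2 = 3 × 0.2952 × 0.49674304 = 0.439916 (base)
P(M) = C(3,0) × 0.2952^3 × 0.7048^0 = 1 × 0.02572463 × 1.0000 = 0.025725
Relative intensity = 0.025725 / 0.439916 × 100 = 5.85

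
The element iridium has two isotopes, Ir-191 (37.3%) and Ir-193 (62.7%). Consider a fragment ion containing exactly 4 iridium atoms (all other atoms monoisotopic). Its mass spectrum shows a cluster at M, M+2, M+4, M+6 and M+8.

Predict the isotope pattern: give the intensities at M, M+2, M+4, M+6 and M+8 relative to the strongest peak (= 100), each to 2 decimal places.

5.26 : 35.39 : 89.23 : 100.00 : 42.02

Expanding (0.373 + 0.627)^4:
P(M) = 0.373^4 = 0.019357
P(M+2) = 4 × 0.373^3 × 0.627^1 = 0.130153
P(M+4) = 6 × 0.373^2 × 0.627^2 = 0.328174
P(M+6) = 4 × 0.373^1 × 0.627^3 = 0.367766
P(M+8) = 0.627^4 = 0.154550
The M+6 peak is largest (0.367766); scaling to 100 gives 5.26 : 35.39 : 89.23 : 100.00 : 42.02.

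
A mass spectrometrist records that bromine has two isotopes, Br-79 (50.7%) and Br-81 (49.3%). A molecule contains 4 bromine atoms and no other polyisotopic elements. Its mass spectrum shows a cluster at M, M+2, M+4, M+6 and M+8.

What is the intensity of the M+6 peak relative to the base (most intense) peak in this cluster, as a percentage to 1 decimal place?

(0.507 + 0.493)^4 gives M 0.0661, M+2 0.2570, M+4 0.3749, M+6 0.2430, M+8 0.0591; the largest is M+4.
P(M+4) = C(4,2) × 0.507^2 × 0.493^2 = 6 × 0.257049 × 0.243049 = 0.374853 (base)
P(M+6) = C(4,3) × 0.507^1 × 0.493^3 = 4 × 0.5070 × 0.11982316 = 0.243001
Relative intensity = 0.243001 / 0.374853 × 100 = 64.8

64.8%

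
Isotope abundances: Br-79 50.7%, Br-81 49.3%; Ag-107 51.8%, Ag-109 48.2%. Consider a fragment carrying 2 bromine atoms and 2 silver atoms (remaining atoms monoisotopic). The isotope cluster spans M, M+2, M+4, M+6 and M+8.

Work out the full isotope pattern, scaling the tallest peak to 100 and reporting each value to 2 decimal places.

18.41 : 70.08 : 100.00 : 63.41 : 15.08

Bromine pattern (n=2): 0.257049 : 0.499902 : 0.243049
Silver pattern (n=2): 0.268324 : 0.499352 : 0.232324
Convolve the two distributions (both contribute in 2-u steps):
  M: 0.257049×0.268324 = 0.068972
  M+2: 0.257049×0.499352 + 0.499902×0.268324 = 0.262494
  M+4: 0.257049×0.232324 + 0.499902×0.499352 + 0.243049×0.268324 = 0.374562
  M+6: 0.499902×0.232324 + 0.243049×0.499352 = 0.237506
  M+8: 0.243049×0.232324 = 0.056466
Scale to base peak (0.374562) = 100: 18.41 : 70.08 : 100.00 : 63.41 : 15.08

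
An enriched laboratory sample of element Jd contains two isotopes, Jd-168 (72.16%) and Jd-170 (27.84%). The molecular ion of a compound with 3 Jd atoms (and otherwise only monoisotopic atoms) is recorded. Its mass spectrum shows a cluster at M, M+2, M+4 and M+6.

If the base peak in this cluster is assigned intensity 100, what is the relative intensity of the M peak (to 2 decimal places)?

Term probabilities: M 0.3757, M+2 0.4349, M+4 0.1678, M+6 0.0216. Base peak = M+2.
P(M+2) = C(3,1) × 0.7216^2 × 0.2784^1 = 3 × 0.52070656 × 0.2784 = 0.434894 (base)
P(M) = C(3,0) × 0.7216^3 × 0.2784^0 = 1 × 0.37574185 × 1.0000 = 0.375742
Relative intensity = 0.375742 / 0.434894 × 100 = 86.40

86.40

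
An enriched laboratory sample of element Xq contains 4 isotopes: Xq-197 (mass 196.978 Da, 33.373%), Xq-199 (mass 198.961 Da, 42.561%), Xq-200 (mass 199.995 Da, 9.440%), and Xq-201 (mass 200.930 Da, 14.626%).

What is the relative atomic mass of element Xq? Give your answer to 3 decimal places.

Weight each isotope mass by its fractional abundance: 0.33373 × 196.978 + 0.42561 × 198.961 + 0.09440 × 199.995 + 0.14626 × 200.930
= 65.7375 + 84.6798 + 18.8795 + 29.3880 = 198.6848 Da

198.685 Da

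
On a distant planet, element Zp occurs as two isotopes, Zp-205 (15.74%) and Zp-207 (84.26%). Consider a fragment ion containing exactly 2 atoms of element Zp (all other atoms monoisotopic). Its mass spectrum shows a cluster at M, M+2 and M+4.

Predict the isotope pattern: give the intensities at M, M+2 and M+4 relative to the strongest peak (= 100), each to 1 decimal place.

3.5 : 37.4 : 100.0

Each Zp atom is independently Zp-205 (p = 0.1574) or Zp-207 (q = 0.8426); the cluster is the binomial expansion (p + q)^2.
P(M) = 0.1574^2 = 0.024775
P(M+2) = 2 × 0.1574^1 × 0.8426^1 = 0.265250
P(M+4) = 0.8426^2 = 0.709975
The M+4 peak is largest (0.709975); scaling to 100 gives 3.5 : 37.4 : 100.0.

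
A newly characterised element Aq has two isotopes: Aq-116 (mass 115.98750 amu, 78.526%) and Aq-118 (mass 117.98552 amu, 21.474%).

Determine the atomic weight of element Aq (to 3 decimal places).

Weight each isotope mass by its fractional abundance: 0.78526 × 115.98750 + 0.21474 × 117.98552
= 91.080344 + 25.336211 = 116.416555 amu

116.417 amu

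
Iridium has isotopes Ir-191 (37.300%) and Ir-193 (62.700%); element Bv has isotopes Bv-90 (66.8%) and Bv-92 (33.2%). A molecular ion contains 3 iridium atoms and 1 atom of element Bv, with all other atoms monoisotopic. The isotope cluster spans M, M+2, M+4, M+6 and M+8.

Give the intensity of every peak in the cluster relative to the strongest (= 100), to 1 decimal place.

Iridium pattern (n=3): 0.05189512 : 0.26170165 : 0.43991135 : 0.24649188
Element Bv pattern (n=1): 0.6680 : 0.3320
Convolve the two distributions (both contribute in 2-u steps):
  M: 0.05189512×0.6680 = 0.034666
  M+2: 0.05189512×0.3320 + 0.26170165×0.6680 = 0.192046
  M+4: 0.26170165×0.3320 + 0.43991135×0.6680 = 0.380746
  M+6: 0.43991135×0.3320 + 0.24649188×0.6680 = 0.310707
  M+8: 0.24649188×0.3320 = 0.081835
Scale to base peak (0.380746) = 100: 9.1 : 50.4 : 100.0 : 81.6 : 21.5

9.1 : 50.4 : 100.0 : 81.6 : 21.5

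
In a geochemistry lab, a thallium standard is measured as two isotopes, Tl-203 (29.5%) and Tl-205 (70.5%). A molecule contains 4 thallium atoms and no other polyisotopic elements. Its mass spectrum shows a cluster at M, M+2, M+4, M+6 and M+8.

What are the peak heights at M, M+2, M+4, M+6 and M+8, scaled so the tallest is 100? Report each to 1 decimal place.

Each Tl atom is independently Tl-203 (p = 0.295) or Tl-205 (q = 0.705); the cluster is the binomial expansion (p + q)^4.
P(M) = 0.295^4 = 0.007573
P(M+2) = 4 × 0.295^3 × 0.705^1 = 0.072396
P(M+4) = 6 × 0.295^2 × 0.705^2 = 0.259522
P(M+6) = 4 × 0.295^1 × 0.705^3 = 0.413475
P(M+8) = 0.705^4 = 0.247034
The M+6 peak is largest (0.413475); scaling to 100 gives 1.8 : 17.5 : 62.8 : 100.0 : 59.7.

1.8 : 17.5 : 62.8 : 100.0 : 59.7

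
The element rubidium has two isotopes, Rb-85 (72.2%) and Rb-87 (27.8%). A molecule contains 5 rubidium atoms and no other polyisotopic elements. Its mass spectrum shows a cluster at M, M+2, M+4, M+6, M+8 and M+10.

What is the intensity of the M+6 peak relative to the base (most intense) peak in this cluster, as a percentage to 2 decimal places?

29.65%

Term probabilities: M 0.1962, M+2 0.3777, M+4 0.2909, M+6 0.1120, M+8 0.0216, M+10 0.0017. Base peak = M+2.
P(M+2) = C(5,1) × 0.722^4 × 0.278^1 = 5 × 0.27173701 × 0.2780 = 0.377714 (base)
P(M+6) = C(5,3) × 0.722^2 × 0.278^3 = 10 × 0.521284 × 0.02148495 = 0.111998
Relative intensity = 0.111998 / 0.377714 × 100 = 29.65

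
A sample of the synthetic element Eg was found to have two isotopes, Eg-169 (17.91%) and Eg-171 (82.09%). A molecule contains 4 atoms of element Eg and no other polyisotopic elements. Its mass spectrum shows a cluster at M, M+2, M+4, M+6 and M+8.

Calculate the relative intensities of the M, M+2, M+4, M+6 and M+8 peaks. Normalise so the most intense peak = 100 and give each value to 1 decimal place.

0.2 : 4.2 : 28.6 : 87.3 : 100.0

Expanding (0.1791 + 0.8209)^4:
P(M) = 0.1791^4 = 0.001029
P(M+2) = 4 × 0.1791^3 × 0.8209^1 = 0.018864
P(M+4) = 6 × 0.1791^2 × 0.8209^2 = 0.129695
P(M+6) = 4 × 0.1791^1 × 0.8209^3 = 0.396302
P(M+8) = 0.8209^4 = 0.454110
The M+8 peak is largest (0.454110); scaling to 100 gives 0.2 : 4.2 : 28.6 : 87.3 : 100.0.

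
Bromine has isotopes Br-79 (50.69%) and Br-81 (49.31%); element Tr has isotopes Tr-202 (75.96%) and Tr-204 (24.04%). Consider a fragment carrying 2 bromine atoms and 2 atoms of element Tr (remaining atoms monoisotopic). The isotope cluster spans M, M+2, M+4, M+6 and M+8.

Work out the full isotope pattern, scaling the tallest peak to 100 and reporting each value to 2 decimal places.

38.78 : 100.00 : 88.34 : 30.79 : 3.68

Bromine pattern (n=2): 0.25694761 : 0.49990478 : 0.24314761
Element Tr pattern (n=2): 0.57699216 : 0.36521568 : 0.05779216
Convolve the two distributions (both contribute in 2-u steps):
  M: 0.25694761×0.57699216 = 0.148257
  M+2: 0.25694761×0.36521568 + 0.49990478×0.57699216 = 0.382282
  M+4: 0.25694761×0.05779216 + 0.49990478×0.36521568 + 0.24314761×0.57699216 = 0.337717
  M+6: 0.49990478×0.05779216 + 0.24314761×0.36521568 = 0.117692
  M+8: 0.24314761×0.05779216 = 0.014052
Scale to base peak (0.382282) = 100: 38.78 : 100.00 : 88.34 : 30.79 : 3.68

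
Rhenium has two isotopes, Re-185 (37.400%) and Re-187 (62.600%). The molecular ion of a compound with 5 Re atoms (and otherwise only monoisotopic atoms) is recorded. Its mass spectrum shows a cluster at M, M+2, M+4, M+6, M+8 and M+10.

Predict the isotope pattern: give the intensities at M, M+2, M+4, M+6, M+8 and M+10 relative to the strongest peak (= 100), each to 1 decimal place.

2.1 : 17.8 : 59.7 : 100.0 : 83.7 : 28.0

Expanding (0.37400 + 0.62600)^5:
P(M) = 0.37400^5 = 0.007317
P(M+2) = 5 × 0.37400^4 × 0.62600^1 = 0.061239
P(M+4) = 10 × 0.37400^3 × 0.62600^2 = 0.205005
P(M+6) = 10 × 0.37400^2 × 0.62600^3 = 0.343136
P(M+8) = 5 × 0.37400^1 × 0.62600^4 = 0.287170
P(M+10) = 0.62600^5 = 0.096133
The M+6 peak is largest (0.343136); scaling to 100 gives 2.1 : 17.8 : 59.7 : 100.0 : 83.7 : 28.0.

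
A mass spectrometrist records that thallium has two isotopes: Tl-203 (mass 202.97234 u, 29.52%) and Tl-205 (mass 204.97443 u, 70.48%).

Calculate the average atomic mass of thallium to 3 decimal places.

204.383 u

Weight each isotope mass by its fractional abundance: 0.2952 × 202.97234 + 0.7048 × 204.97443
= 59.917435 + 144.465978 = 204.383413 u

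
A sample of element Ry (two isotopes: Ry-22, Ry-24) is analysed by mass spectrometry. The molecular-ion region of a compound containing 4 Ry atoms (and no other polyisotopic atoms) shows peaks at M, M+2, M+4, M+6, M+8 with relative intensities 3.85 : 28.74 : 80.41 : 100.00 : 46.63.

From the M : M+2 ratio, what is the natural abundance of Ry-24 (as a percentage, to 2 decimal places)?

If p is the fraction of Ry that is Ry-22, then I(M+2)/I(M) = [C(4,1)·p^3·(1−p)] / p^4 = 4·(1−p)/p = 28.74/3.85 = 7.4649
(1−p)/p = 7.4649/4 = 1.8662  ⇒  p = 1/(1 + 1.8662) = 0.3489
Ry-22: 34.89%, Ry-24: 65.11%.

65.11%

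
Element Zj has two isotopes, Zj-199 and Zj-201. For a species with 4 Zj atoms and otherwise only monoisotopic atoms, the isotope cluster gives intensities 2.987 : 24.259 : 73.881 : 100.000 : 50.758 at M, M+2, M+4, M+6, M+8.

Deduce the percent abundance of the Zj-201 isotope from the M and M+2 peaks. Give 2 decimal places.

67.00%

If p is the fraction of Zj that is Zj-199, then I(M+2)/I(M) = [C(4,1)·p^3·(1−p)] / p^4 = 4·(1−p)/p = 24.259/2.987 = 8.1215
(1−p)/p = 8.1215/4 = 2.0304  ⇒  p = 1/(1 + 2.0304) = 0.3300
Zj-199: 33.00%, Zj-201: 67.00%.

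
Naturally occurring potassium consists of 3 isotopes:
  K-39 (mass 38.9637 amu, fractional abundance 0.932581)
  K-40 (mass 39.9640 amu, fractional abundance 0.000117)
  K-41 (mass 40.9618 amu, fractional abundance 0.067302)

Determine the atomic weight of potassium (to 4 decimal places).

The abundance-weighted mean is 0.932581 × 38.9637 + 0.000117 × 39.9640 + 0.067302 × 40.9618
= 36.33681 + 0.00468 + 2.75681 = 39.09830 amu

39.0983 amu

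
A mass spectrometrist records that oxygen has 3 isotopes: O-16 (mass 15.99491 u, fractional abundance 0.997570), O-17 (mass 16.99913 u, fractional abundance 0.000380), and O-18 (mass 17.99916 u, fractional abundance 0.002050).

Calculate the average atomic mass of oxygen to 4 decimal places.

Weight each isotope mass by its fractional abundance: 0.997570 × 15.99491 + 0.000380 × 16.99913 + 0.002050 × 17.99916
= 15.956042 + 0.006460 + 0.036898 = 15.999400 u

15.9994 u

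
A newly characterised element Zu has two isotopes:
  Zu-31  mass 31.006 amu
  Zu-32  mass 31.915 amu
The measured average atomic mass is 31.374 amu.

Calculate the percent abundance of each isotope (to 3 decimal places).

Let x be the fractional abundance of Zu-31; then Zu-32 has abundance 1 − x.
31.006·x + 31.915·(1 − x) = 31.374
(31.006 − 31.915)·x = 31.374 − 31.915
x = -0.541 / -0.909 = 0.59516 → 59.516% Zu-31, 40.484% Zu-32.

Zu-31: 59.516%, Zu-32: 40.484%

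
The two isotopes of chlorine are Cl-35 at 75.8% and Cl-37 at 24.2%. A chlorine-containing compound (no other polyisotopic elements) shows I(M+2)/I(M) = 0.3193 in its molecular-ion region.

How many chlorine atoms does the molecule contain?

1

For n independent Cl atoms, I(M+2)/I(M) = n · (abundance Cl-37) / (abundance Cl-35) = n · 0.242/0.758.
n = 0.3193 × 0.758/0.242 = 1.00 ≈ 1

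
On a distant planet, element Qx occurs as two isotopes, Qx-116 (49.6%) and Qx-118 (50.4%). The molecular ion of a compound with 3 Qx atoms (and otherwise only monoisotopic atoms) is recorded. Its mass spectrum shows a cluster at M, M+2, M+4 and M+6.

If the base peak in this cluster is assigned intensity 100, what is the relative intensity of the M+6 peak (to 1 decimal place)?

(0.496 + 0.504)^3 gives M 0.1220, M+2 0.3720, M+4 0.3780, M+6 0.1280; the largest is M+4.
P(M+4) = C(3,2) × 0.496^1 × 0.504^2 = 3 × 0.4960 × 0.254016 = 0.377976 (base)
P(M+6) = C(3,3) × 0.496^0 × 0.504^3 = 1 × 1.0000 × 0.12802406 = 0.128024
Relative intensity = 0.128024 / 0.377976 × 100 = 33.9

33.9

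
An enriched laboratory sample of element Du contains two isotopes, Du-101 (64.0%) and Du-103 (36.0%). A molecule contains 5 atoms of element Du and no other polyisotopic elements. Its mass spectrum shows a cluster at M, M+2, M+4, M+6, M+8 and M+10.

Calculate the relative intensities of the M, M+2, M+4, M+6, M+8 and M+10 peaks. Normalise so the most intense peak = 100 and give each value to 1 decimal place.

31.6 : 88.9 : 100.0 : 56.2 : 15.8 : 1.8

The 5 Du atoms are independent, so intensities follow the terms of (0.640 + 0.360)^5.
P(M) = 0.640^5 = 0.107374
P(M+2) = 5 × 0.640^4 × 0.360^1 = 0.301990
P(M+4) = 10 × 0.640^3 × 0.360^2 = 0.339739
P(M+6) = 10 × 0.640^2 × 0.360^3 = 0.191103
P(M+8) = 5 × 0.640^1 × 0.360^4 = 0.053748
P(M+10) = 0.360^5 = 0.006047
The M+4 peak is largest (0.339739); scaling to 100 gives 31.6 : 88.9 : 100.0 : 56.2 : 15.8 : 1.8.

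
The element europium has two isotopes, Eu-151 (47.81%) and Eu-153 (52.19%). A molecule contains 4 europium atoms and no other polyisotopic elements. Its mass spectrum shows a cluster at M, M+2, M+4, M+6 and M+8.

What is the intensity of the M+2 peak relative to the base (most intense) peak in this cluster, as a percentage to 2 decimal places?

61.07%

Term probabilities: M 0.0522, M+2 0.2281, M+4 0.3736, M+6 0.2719, M+8 0.0742. Base peak = M+4.
P(M+4) = C(4,2) × 0.4781^2 × 0.5219^2 = 6 × 0.22857961 × 0.27237961 = 0.373563 (base)
P(M+2) = C(4,1) × 0.4781^3 × 0.5219^1 = 4 × 0.10928391 × 0.5219 = 0.228141
Relative intensity = 0.228141 / 0.373563 × 100 = 61.07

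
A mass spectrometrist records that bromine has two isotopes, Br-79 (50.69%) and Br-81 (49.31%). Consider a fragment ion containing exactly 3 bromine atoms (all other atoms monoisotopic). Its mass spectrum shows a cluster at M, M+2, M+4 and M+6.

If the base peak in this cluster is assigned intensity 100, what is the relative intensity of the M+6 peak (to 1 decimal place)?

Term probabilities: M 0.1302, M+2 0.3801, M+4 0.3698, M+6 0.1199. Base peak = M+2.
P(M+2) = C(3,1) × 0.5069^2 × 0.4931^1 = 3 × 0.25694761 × 0.4931 = 0.380103 (base)
P(M+6) = C(3,3) × 0.5069^0 × 0.4931^3 = 1 × 1.0000 × 0.11989609 = 0.119896
Relative intensity = 0.119896 / 0.380103 × 100 = 31.5

31.5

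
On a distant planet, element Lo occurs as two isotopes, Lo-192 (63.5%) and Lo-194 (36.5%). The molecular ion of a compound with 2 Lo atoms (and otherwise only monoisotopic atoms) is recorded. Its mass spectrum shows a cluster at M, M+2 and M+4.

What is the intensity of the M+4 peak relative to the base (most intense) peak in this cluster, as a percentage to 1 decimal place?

Term probabilities: M 0.4032, M+2 0.4636, M+4 0.1332. Base peak = M+2.
P(M+2) = C(2,1) × 0.635^1 × 0.365^1 = 2 × 0.6350 × 0.3650 = 0.463550 (base)
P(M+4) = C(2,2) × 0.635^0 × 0.365^2 = 1 × 1.0000 × 0.133225 = 0.133225
Relative intensity = 0.133225 / 0.463550 × 100 = 28.7

28.7%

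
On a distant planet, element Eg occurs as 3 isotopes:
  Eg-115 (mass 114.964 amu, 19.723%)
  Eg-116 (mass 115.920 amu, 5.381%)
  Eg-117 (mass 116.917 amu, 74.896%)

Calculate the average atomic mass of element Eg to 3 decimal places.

The abundance-weighted mean is 0.19723 × 114.964 + 0.05381 × 115.920 + 0.74896 × 116.917
= 22.6743 + 6.2377 + 87.5662 = 116.4782 amu

116.478 amu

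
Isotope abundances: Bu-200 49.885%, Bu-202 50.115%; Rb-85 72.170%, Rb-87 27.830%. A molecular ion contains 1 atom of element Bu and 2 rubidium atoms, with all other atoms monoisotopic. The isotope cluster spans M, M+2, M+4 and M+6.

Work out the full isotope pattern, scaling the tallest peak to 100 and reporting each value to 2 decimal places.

56.31 : 100.00 : 52.00 : 8.41

Element Bu pattern (n=1): 0.49885 : 0.50115
Rubidium pattern (n=2): 0.52085089 : 0.40169822 : 0.07745089
Convolve the two distributions (both contribute in 2-u steps):
  M: 0.49885×0.52085089 = 0.259826
  M+2: 0.49885×0.40169822 + 0.50115×0.52085089 = 0.461412
  M+4: 0.49885×0.07745089 + 0.50115×0.40169822 = 0.239947
  M+6: 0.50115×0.07745089 = 0.038815
Scale to base peak (0.461412) = 100: 56.31 : 100.00 : 52.00 : 8.41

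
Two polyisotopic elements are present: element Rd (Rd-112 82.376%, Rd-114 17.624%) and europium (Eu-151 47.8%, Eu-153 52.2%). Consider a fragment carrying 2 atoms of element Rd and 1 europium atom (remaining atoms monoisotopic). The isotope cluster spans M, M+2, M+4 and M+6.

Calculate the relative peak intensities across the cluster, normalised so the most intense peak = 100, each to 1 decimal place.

Element Rd pattern (n=2): 0.67858054 : 0.29035892 : 0.03106054
Europium pattern (n=1): 0.4780 : 0.5220
Convolve the two distributions (both contribute in 2-u steps):
  M: 0.67858054×0.4780 = 0.324361
  M+2: 0.67858054×0.5220 + 0.29035892×0.4780 = 0.493011
  M+4: 0.29035892×0.5220 + 0.03106054×0.4780 = 0.166414
  M+6: 0.03106054×0.5220 = 0.016214
Scale to base peak (0.493011) = 100: 65.8 : 100.0 : 33.8 : 3.3

65.8 : 100.0 : 33.8 : 3.3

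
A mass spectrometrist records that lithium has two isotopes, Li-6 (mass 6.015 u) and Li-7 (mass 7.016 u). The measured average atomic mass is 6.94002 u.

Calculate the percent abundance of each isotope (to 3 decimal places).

Li-6: 7.590%, Li-7: 92.410%

With x = fraction of Li-6 (so Li-7 is 1 − x):
6.015·x + 7.016·(1 − x) = 6.94002
(6.015 − 7.016)·x = 6.94002 − 7.016
x = -0.07598 / -1.001 = 0.07590 → 7.590% Li-6, 92.410% Li-7.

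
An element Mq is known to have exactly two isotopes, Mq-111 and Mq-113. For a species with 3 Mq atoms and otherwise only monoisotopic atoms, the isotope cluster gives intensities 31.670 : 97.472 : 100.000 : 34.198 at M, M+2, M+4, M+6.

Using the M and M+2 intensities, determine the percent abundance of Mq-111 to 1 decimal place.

49.4%

Let p = fractional abundance of Mq-111. I(M+2)/I(M) = [C(3,1)·p^2·(1−p)] / p^3 = 3·(1−p)/p = 97.472/31.670 = 3.0777
(1−p)/p = 3.0777/3 = 1.0259  ⇒  p = 1/(1 + 1.0259) = 0.4936
Mq-111: 49.4%, Mq-113: 50.6%.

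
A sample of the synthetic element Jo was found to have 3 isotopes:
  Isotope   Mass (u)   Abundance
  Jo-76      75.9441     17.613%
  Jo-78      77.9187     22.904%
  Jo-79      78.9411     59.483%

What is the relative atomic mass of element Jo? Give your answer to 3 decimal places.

78.179 u

Ar = Σ fᵢ·mᵢ = 0.17613 × 75.9441 + 0.22904 × 77.9187 + 0.59483 × 78.9411
= 13.37603 + 17.84650 + 46.95653 = 78.17906 u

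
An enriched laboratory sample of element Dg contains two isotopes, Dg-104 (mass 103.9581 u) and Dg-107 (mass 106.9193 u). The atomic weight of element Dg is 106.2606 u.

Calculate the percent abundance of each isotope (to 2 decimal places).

Writing the weighted mean with unknown fraction x of Dg-104:
103.9581·x + 106.9193·(1 − x) = 106.2606
(103.9581 − 106.9193)·x = 106.2606 − 106.9193
x = -0.6587 / -2.9612 = 0.22244 → 22.24% Dg-104, 77.76% Dg-107.

Dg-104: 22.24%, Dg-107: 77.76%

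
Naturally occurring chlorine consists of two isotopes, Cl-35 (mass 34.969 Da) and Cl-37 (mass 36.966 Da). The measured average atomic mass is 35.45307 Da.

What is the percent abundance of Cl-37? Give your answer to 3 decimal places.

Let x be the fractional abundance of Cl-35; then Cl-37 has abundance 1 − x.
34.969·x + 36.966·(1 − x) = 35.45307
(34.969 − 36.966)·x = 35.45307 − 36.966
x = -1.51293 / -1.997 = 0.75760 → 75.760% Cl-35, 24.240% Cl-37.

24.240%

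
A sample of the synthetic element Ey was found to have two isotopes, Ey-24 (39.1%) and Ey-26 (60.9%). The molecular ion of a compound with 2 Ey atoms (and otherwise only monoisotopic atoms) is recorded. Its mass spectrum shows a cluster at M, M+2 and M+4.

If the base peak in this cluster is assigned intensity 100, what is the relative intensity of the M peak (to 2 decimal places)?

Term probabilities: M 0.1529, M+2 0.4762, M+4 0.3709. Base peak = M+2.
P(M+2) = C(2,1) × 0.391^1 × 0.609^1 = 2 × 0.3910 × 0.6090 = 0.476238 (base)
P(M) = C(2,0) × 0.391^2 × 0.609^0 = 1 × 0.152881 × 1.0000 = 0.152881
Relative intensity = 0.152881 / 0.476238 × 100 = 32.10

32.10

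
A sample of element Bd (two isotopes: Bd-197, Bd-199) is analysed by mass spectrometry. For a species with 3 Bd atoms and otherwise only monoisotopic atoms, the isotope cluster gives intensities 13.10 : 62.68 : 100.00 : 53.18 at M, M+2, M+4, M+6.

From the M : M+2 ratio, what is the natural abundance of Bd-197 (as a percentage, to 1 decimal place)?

38.5%

Write p for the Bd-197 fraction. I(M+2)/I(M) = [C(3,1)·p^2·(1−p)] / p^3 = 3·(1−p)/p = 62.68/13.10 = 4.7847
(1−p)/p = 4.7847/3 = 1.5949  ⇒  p = 1/(1 + 1.5949) = 0.3854
Bd-197: 38.5%, Bd-199: 61.5%.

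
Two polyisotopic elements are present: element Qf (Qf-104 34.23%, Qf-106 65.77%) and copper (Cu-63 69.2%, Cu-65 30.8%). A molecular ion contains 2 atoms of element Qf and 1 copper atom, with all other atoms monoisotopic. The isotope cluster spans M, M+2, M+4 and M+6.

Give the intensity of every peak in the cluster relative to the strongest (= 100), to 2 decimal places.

Element Qf pattern (n=2): 0.11716929 : 0.45026142 : 0.43256929
Copper pattern (n=1): 0.6920 : 0.3080
Convolve the two distributions (both contribute in 2-u steps):
  M: 0.11716929×0.6920 = 0.081081
  M+2: 0.11716929×0.3080 + 0.45026142×0.6920 = 0.347669
  M+4: 0.45026142×0.3080 + 0.43256929×0.6920 = 0.438018
  M+6: 0.43256929×0.3080 = 0.133231
Scale to base peak (0.438018) = 100: 18.51 : 79.37 : 100.00 : 30.42

18.51 : 79.37 : 100.00 : 30.42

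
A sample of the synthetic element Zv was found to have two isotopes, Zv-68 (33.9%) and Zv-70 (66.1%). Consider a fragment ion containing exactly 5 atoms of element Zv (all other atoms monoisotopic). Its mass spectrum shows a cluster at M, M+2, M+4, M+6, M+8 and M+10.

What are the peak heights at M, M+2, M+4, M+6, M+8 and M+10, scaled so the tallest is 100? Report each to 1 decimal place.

1.3 : 13.2 : 51.3 : 100.0 : 97.5 : 38.0

Expanding (0.339 + 0.661)^5:
P(M) = 0.339^5 = 0.004477
P(M+2) = 5 × 0.339^4 × 0.661^1 = 0.043649
P(M+4) = 10 × 0.339^3 × 0.661^2 = 0.170217
P(M+6) = 10 × 0.339^2 × 0.661^3 = 0.331897
P(M+8) = 5 × 0.339^1 × 0.661^4 = 0.323575
P(M+10) = 0.661^5 = 0.126185
The M+6 peak is largest (0.331897); scaling to 100 gives 1.3 : 13.2 : 51.3 : 100.0 : 97.5 : 38.0.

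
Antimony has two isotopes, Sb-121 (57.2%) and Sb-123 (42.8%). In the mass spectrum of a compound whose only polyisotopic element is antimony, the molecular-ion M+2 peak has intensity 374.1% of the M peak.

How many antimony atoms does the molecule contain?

5

The M+2/M ratio from n Sb atoms is n · q/p = n · 0.428/0.572.
n = 3.741 × 0.572/0.428 = 5.00 ≈ 5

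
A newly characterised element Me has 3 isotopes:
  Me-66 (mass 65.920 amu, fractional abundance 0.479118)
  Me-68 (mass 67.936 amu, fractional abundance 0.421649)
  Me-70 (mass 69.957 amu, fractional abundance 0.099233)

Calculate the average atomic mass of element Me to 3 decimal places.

Ar = Σ fᵢ·mᵢ = 0.479118 × 65.920 + 0.421649 × 67.936 + 0.099233 × 69.957
= 31.5835 + 28.6451 + 6.9420 = 67.1706 amu

67.171 amu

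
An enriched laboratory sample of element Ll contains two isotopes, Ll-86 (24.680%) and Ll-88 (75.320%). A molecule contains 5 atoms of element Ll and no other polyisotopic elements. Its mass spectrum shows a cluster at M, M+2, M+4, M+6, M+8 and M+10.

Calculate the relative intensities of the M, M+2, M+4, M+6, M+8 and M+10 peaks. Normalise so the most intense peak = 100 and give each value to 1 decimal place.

0.2 : 3.5 : 21.5 : 65.5 : 100.0 : 61.0

The 5 Ll atoms are independent, so intensities follow the terms of (0.24680 + 0.75320)^5.
P(M) = 0.24680^5 = 0.000916
P(M+2) = 5 × 0.24680^4 × 0.75320^1 = 0.013972
P(M+4) = 10 × 0.24680^3 × 0.75320^2 = 0.085282
P(M+6) = 10 × 0.24680^2 × 0.75320^3 = 0.260268
P(M+8) = 5 × 0.24680^1 × 0.75320^4 = 0.397152
P(M+10) = 0.75320^5 = 0.242411
The M+8 peak is largest (0.397152); scaling to 100 gives 0.2 : 3.5 : 21.5 : 65.5 : 100.0 : 61.0.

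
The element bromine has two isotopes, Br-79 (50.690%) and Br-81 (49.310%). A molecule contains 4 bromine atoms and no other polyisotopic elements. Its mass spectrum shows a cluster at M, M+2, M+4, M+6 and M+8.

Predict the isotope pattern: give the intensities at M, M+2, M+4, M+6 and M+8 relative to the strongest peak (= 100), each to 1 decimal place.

Each Br atom is independently Br-79 (p = 0.50690) or Br-81 (q = 0.49310); the cluster is the binomial expansion (p + q)^4.
P(M) = 0.50690^4 = 0.066022
P(M+2) = 4 × 0.50690^3 × 0.49310^1 = 0.256899
P(M+4) = 6 × 0.50690^2 × 0.49310^2 = 0.374857
P(M+6) = 4 × 0.50690^1 × 0.49310^3 = 0.243101
P(M+8) = 0.49310^4 = 0.059121
The M+4 peak is largest (0.374857); scaling to 100 gives 17.6 : 68.5 : 100.0 : 64.9 : 15.8.

17.6 : 68.5 : 100.0 : 64.9 : 15.8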